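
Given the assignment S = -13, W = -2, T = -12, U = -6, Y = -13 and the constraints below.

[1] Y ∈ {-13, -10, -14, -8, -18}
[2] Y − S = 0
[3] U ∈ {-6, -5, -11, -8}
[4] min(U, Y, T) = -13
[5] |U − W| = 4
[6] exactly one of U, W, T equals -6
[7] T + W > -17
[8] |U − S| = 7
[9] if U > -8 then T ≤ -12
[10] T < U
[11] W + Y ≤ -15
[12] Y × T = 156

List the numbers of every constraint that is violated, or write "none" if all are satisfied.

[1] Y = -13 is in {-13, -10, -14, -8, -18}  true
[2] Y − S = -13 − (-13) = 0  true
[3] U = -6 is in {-6, -5, -11, -8}  true
[4] min(-6, -13, -12) = -13  true
[5] |-6 − (-2)| = 4  true
[6] U=-6, W=-2, T=-12; 1 of them equals -6  true
[7] T + W = -12 + (-2) = -14; -14 > -17  true
[8] |-6 − (-13)| = 7  true
[9] U = -6 > -8, so we need T ≤ -12; T = -12 ≤ -12  true
[10] T = -12, U = -6; -12 < -6  true
[11] W + Y = -2 + (-13) = -15; -15 ≤ -15  true
[12] Y × T = -13 × (-12) = 156  true

Yes — all constraints hold.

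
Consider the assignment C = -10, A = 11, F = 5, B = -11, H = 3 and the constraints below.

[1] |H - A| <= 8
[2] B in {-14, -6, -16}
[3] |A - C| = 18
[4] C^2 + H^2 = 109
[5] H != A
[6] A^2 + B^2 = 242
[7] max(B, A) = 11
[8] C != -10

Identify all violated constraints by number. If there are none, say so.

No — constraints 2, 3, and 8 are not satisfied.

[1] |3 - 11| = 8; 8 ≤ 8  yes
[2] B = -11 is not in {-14, -6, -16}  no
[3] |11 - (-10)| = 21, not 18  no
[4] C^2 + H^2 = (-10)^2 + 3^2 = 100 + 9 = 109  yes
[5] H = 3, A = 11; distinct  yes
[6] A^2 + B^2 = 11^2 + (-11)^2 = 121 + 121 = 242  yes
[7] max(-11, 11) = 11  yes
[8] C = -10, but -10 is required to differ  no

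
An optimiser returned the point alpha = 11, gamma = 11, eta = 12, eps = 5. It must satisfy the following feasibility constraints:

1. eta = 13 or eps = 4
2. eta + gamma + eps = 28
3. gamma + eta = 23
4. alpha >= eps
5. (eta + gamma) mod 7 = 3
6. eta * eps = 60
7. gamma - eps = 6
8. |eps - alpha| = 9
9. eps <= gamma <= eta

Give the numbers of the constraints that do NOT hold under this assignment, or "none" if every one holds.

Constraints 1, 5, and 8 do not hold.

1. eta = 12 ≠ 13 and eps = 5 ≠ 4; both disjuncts false  FAIL
2. eta + gamma + eps = 12 + 11 + 5 = 28  OK
3. gamma + eta = 11 + 12 = 23  OK
4. alpha = 11, eps = 5; 11 ≥ 5  OK
5. eta + gamma = 23; 23 mod 7 = 2, not 3  FAIL
6. eta * eps = 12 * 5 = 60  OK
7. gamma - eps = 11 - 5 = 6  OK
8. |5 - 11| = 6, not 9  FAIL
9. values 5 <= 11 <= 12  OK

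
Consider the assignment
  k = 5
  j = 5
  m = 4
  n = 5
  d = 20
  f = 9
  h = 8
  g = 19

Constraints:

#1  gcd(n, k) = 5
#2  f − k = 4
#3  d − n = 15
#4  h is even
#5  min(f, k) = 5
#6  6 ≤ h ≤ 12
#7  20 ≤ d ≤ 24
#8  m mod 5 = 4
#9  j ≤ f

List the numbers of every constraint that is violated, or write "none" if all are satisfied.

The assignment satisfies every constraint.

#1 gcd(5, 5) = 5 — satisfied.
#2 f − k = 9 − 5 = 4 — satisfied.
#3 d − n = 20 − 5 = 15 — satisfied.
#4 h = 8 is even — satisfied.
#5 min(9, 5) = 5 — satisfied.
#6 h = 8 lies in [6, 12] — satisfied.
#7 d = 20 lies in [20, 24] — satisfied.
#8 4 mod 5 = 4 — satisfied.
#9 j = 5, f = 9; 5 ≤ 9 — satisfied.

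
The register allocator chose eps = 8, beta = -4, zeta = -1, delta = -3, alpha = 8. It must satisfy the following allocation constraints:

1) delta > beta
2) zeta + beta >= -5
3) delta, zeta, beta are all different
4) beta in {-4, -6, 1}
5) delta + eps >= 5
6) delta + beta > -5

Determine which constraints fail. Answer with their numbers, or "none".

1) delta = -3, beta = -4; -3 > -4 — holds.
2) zeta + beta = -1 + (-4) = -5; -5 ≥ -5 — holds.
3) values -3, -1, -4 are pairwise distinct — holds.
4) beta = -4 is in {-4, -6, 1} — holds.
5) delta + eps = -3 + 8 = 5; 5 ≥ 5 — holds.
6) delta + beta = -3 + (-4) = -7; -7 ≤ -5, bound -5 not met — does not hold.

The assignment fails constraint 6.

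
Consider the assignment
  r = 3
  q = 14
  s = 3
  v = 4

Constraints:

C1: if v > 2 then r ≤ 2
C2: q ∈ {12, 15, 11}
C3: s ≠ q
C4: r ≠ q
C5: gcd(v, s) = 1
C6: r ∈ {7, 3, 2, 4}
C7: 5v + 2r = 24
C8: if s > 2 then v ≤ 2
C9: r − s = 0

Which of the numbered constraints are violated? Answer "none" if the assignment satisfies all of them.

C1: v = 4 > 2, so we need r ≤ 2; but r = 3 > 2  ✘
C2: q = 14 is not in {12, 15, 11}  ✘
C3: s = 3, q = 14; distinct  ✔
C4: r = 3, q = 14; distinct  ✔
C5: gcd(4, 3) = 1  ✔
C6: r = 3 is in {7, 3, 2, 4}  ✔
C7: 5v + 2r = 5(4) + 2(3) = 26, not 24  ✘
C8: s = 3 > 2, so we need v ≤ 2; but v = 4 > 2  ✘
C9: r − s = 3 − 3 = 0  ✔

Violated: 1, 2, 7, and 8.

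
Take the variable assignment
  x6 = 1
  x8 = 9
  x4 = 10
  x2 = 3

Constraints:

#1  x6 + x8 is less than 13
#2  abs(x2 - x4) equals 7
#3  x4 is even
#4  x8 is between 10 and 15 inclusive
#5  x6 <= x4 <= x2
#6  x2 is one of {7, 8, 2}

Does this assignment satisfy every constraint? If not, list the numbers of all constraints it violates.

The assignment fails constraints 4, 5, 6.

#1 x6 + x8 = 1 + 9 = 10; 10 < 13  true
#2 abs(3 - 10) = 7  true
#3 x4 = 10 is even  true
#4 x8 = 9 is outside [10, 15]  false
#5 values 1, 10, 3; x4 = 10 is not <= x2 = 3  false
#6 x2 = 3 is not in {7, 8, 2}  false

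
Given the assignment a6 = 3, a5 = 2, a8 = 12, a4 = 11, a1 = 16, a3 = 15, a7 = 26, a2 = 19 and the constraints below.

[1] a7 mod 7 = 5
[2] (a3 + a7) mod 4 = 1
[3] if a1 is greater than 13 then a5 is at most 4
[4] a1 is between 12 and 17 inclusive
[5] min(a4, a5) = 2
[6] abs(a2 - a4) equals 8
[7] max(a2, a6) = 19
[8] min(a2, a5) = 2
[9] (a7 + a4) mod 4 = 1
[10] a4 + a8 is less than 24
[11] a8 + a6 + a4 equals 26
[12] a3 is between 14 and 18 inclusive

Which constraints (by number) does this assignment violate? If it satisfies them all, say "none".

No violations.

[1] 26 mod 7 = 5  true
[2] a3 + a7 = 41; 41 mod 4 = 1  true
[3] a1 = 16 > 13, so we need a5 ≤ 4; a5 = 2 ≤ 4  true
[4] a1 = 16 lies in [12, 17]  true
[5] min(11, 2) = 2  true
[6] abs(19 - 11) = 8  true
[7] max(19, 3) = 19  true
[8] min(19, 2) = 2  true
[9] a7 + a4 = 37; 37 mod 4 = 1  true
[10] a4 + a8 = 11 + 12 = 23; 23 < 24  true
[11] a8 + a6 + a4 = 12 + 3 + 11 = 26  true
[12] a3 = 15 lies in [14, 18]  true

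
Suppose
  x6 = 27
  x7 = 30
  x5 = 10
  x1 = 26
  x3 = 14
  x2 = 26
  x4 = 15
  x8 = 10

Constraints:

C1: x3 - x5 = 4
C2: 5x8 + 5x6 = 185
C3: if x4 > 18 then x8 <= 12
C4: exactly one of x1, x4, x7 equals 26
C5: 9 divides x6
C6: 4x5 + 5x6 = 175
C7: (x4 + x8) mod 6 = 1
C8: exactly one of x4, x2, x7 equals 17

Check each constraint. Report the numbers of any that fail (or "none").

C1: x3 - x5 = 14 - 10 = 4  ✔
C2: 5x8 + 5x6 = 5(10) + 5(27) = 185  ✔
C3: x4 = 15, not > 18; antecedent false, conditional vacuously true  ✔
C4: x1=26, x4=15, x7=30; 1 of them equals 26  ✔
C5: 27 / 9 = 3, so 9 divides 27  ✔
C6: 4x5 + 5x6 = 4(10) + 5(27) = 175  ✔
C7: x4 + x8 = 25; 25 mod 6 = 1  ✔
C8: x4=15, x2=26, x7=30; 0 of them equal 17, not exactly one  ✘

Constraint 8 does not hold.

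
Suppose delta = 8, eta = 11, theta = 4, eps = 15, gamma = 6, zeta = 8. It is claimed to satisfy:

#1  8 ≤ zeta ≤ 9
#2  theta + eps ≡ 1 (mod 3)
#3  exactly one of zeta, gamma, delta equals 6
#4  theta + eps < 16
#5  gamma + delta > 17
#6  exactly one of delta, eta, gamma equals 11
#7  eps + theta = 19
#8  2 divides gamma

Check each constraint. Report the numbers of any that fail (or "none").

#1 zeta = 8 lies in [8, 9]  holds
#2 theta + eps = 19; 19 mod 3 = 1  holds
#3 zeta=8, gamma=6, delta=8; 1 of them equals 6  holds
#4 theta + eps = 4 + 15 = 19; 19 ≥ 16, bound 16 not met  fails
#5 gamma + delta = 6 + 8 = 14; 14 ≤ 17, bound 17 not met  fails
#6 delta=8, eta=11, gamma=6; 1 of them equals 11  holds
#7 eps + theta = 15 + 4 = 19  holds
#8 6 / 2 = 3, so 2 divides 6  holds

Constraints 4, 5 are violated.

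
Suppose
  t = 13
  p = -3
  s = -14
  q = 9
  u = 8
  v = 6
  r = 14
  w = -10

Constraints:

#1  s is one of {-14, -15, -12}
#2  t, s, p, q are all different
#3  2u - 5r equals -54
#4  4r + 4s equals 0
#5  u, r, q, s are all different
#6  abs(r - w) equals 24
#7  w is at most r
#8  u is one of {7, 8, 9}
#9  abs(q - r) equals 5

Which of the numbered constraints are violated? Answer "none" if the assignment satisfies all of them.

No violations.

#1 s = -14 is in {-14, -15, -12} — holds.
#2 values 13, -14, -3, 9 are pairwise distinct — holds.
#3 2u - 5r = 2(8) - 5(14) = -54 — holds.
#4 4r + 4s = 4(14) + 4(-14) = 0 — holds.
#5 values 8, 14, 9, -14 are pairwise distinct — holds.
#6 abs(14 - (-10)) = 24 — holds.
#7 w = -10, r = 14; -10 ≤ 14 — holds.
#8 u = 8 is in {7, 8, 9} — holds.
#9 abs(9 - 14) = 5 — holds.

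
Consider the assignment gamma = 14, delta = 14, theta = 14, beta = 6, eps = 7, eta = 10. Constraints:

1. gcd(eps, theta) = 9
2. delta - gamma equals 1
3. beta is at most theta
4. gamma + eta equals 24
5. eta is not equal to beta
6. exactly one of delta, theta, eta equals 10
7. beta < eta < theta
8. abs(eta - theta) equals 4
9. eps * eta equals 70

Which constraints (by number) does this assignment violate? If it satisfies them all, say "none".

Constraints 1 and 2 do not hold.

1. gcd(7, 14) = 7, not 9 — violated.
2. delta - gamma = 14 - 14 = 0, not 1 — violated.
3. beta = 6, theta = 14; 6 ≤ 14 — OK.
4. gamma + eta = 14 + 10 = 24 — OK.
5. eta = 10, beta = 6; distinct — OK.
6. delta=14, theta=14, eta=10; 1 of them equals 10 — OK.
7. values 6 < 10 < 14 — OK.
8. abs(10 - 14) = 4 — OK.
9. eps * eta = 7 * 10 = 70 — OK.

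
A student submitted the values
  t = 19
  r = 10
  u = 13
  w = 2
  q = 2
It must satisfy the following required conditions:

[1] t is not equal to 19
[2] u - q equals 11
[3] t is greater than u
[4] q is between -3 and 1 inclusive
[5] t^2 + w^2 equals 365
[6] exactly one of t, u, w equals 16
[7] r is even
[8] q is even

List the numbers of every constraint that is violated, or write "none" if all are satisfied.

[1] t = 19, but 19 is required to differ — fails.
[2] u - q = 13 - 2 = 11 — holds.
[3] t = 19, u = 13; 19 > 13 — holds.
[4] q = 2 is outside [-3, 1] — fails.
[5] t^2 + w^2 = 19^2 + 2^2 = 361 + 4 = 365 — holds.
[6] t=19, u=13, w=2; 0 of them equal 16, not exactly one — fails.
[7] r = 10 is even — holds.
[8] q = 2 is even — holds.

Violated: 1, 4, and 6.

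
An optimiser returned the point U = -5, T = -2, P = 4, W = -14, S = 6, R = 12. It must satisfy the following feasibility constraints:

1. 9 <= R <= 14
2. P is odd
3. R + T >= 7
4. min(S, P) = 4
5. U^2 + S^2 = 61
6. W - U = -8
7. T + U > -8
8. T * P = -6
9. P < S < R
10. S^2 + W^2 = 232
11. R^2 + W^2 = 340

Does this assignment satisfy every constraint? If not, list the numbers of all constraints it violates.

1. R = 12 lies in [9, 14] — OK.
2. P = 4 is even — violated.
3. R + T = 12 + (-2) = 10; 10 ≥ 7 — OK.
4. min(6, 4) = 4 — OK.
5. U^2 + S^2 = (-5)^2 + 6^2 = 25 + 36 = 61 — OK.
6. W - U = -14 - (-5) = -9, not -8 — violated.
7. T + U = -2 + (-5) = -7; -7 > -8 — OK.
8. T * P = -2 * 4 = -8, not -6 — violated.
9. values 4 < 6 < 12 — OK.
10. S^2 + W^2 = 6^2 + (-14)^2 = 36 + 196 = 232 — OK.
11. R^2 + W^2 = 12^2 + (-14)^2 = 144 + 196 = 340 — OK.

Constraints 2, 6, and 8 are violated.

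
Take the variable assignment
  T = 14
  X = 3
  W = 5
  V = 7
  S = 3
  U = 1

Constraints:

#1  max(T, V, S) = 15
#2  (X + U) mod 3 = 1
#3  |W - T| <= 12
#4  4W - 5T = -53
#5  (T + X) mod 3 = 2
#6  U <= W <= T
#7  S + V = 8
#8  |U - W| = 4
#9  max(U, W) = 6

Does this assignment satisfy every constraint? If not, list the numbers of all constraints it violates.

#1 max(14, 7, 3) = 14, not 15 — violated.
#2 X + U = 4; 4 mod 3 = 1 — OK.
#3 |5 - 14| = 9; 9 ≤ 12 — OK.
#4 4W - 5T = 4(5) - 5(14) = -50, not -53 — violated.
#5 T + X = 17; 17 mod 3 = 2 — OK.
#6 values 1 <= 5 <= 14 — OK.
#7 S + V = 3 + 7 = 10, not 8 — violated.
#8 |1 - 5| = 4 — OK.
#9 max(1, 5) = 5, not 6 — violated.

The assignment fails constraints 1, 4, 7, and 9.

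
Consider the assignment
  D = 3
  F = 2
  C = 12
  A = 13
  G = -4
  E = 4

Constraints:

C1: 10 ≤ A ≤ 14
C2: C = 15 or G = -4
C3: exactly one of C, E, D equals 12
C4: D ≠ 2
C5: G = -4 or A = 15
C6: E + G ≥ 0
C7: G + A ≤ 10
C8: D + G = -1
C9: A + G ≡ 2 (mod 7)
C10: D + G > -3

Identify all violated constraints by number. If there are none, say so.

C1: A = 13 lies in [10, 14] — holds.
C2: C = 12 ≠ 15, but G = -4 = -4 (second disjunct) — holds.
C3: C=12, E=4, D=3; 1 of them equals 12 — holds.
C4: D = 3, and 3 ≠ 2 — holds.
C5: G = -4 = -4 (first disjunct) — holds.
C6: E + G = 4 + (-4) = 0; 0 ≥ 0 — holds.
C7: G + A = -4 + 13 = 9; 9 ≤ 10 — holds.
C8: D + G = 3 + (-4) = -1 — holds.
C9: A + G = 9; 9 mod 7 = 2 — holds.
C10: D + G = 3 + (-4) = -1; -1 > -3 — holds.

No violations.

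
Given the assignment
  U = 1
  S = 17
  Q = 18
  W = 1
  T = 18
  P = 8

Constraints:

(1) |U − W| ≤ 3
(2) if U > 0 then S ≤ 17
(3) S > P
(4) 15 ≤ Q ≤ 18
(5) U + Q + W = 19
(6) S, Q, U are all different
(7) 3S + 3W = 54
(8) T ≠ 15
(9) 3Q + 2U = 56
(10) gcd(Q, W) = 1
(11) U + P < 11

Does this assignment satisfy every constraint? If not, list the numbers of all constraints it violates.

Violated: 5.

(1) |1 − 1| = 0; 0 ≤ 3  OK
(2) U = 1 > 0, so we need S ≤ 17; S = 17 ≤ 17  OK
(3) S = 17, P = 8; 17 > 8  OK
(4) Q = 18 lies in [15, 18]  OK
(5) U + Q + W = 1 + 18 + 1 = 20, not 19  FAIL
(6) values 17, 18, 1 are pairwise distinct  OK
(7) 3S + 3W = 3(17) + 3(1) = 54  OK
(8) T = 18, and 18 ≠ 15  OK
(9) 3Q + 2U = 3(18) + 2(1) = 56  OK
(10) gcd(18, 1) = 1  OK
(11) U + P = 1 + 8 = 9; 9 < 11  OK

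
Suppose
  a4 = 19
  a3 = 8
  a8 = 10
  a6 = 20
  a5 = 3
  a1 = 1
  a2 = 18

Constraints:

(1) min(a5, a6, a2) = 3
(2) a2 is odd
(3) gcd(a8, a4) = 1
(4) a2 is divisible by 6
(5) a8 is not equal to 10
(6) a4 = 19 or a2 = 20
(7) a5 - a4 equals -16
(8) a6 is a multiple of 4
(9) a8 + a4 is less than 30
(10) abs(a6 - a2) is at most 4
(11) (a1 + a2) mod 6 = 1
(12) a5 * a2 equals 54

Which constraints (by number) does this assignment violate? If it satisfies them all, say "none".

The assignment fails constraints 2, 5.

(1) min(3, 20, 18) = 3 — holds.
(2) a2 = 18 is even — does not hold.
(3) gcd(10, 19) = 1 — holds.
(4) 18 / 6 = 3, so 6 divides 18 — holds.
(5) a8 = 10, but 10 is required to differ — does not hold.
(6) a4 = 19 = 19 (first disjunct) — holds.
(7) a5 - a4 = 3 - 19 = -16 — holds.
(8) 20 / 4 = 5, so 4 divides 20 — holds.
(9) a8 + a4 = 10 + 19 = 29; 29 < 30 — holds.
(10) abs(20 - 18) = 2; 2 ≤ 4 — holds.
(11) a1 + a2 = 19; 19 mod 6 = 1 — holds.
(12) a5 * a2 = 3 * 18 = 54 — holds.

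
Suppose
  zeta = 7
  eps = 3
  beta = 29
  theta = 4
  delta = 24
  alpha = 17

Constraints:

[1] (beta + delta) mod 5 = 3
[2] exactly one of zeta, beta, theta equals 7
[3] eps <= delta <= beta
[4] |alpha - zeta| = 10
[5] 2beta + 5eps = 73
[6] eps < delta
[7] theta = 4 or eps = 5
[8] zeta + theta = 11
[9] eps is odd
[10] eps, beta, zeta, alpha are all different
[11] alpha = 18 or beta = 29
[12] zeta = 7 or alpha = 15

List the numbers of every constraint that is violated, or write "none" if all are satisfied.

[1] beta + delta = 53; 53 mod 5 = 3 — holds.
[2] zeta=7, beta=29, theta=4; 1 of them equals 7 — holds.
[3] values 3 <= 24 <= 29 — holds.
[4] |17 - 7| = 10 — holds.
[5] 2beta + 5eps = 2(29) + 5(3) = 73 — holds.
[6] eps = 3, delta = 24; 3 < 24 — holds.
[7] theta = 4 = 4 (first disjunct) — holds.
[8] zeta + theta = 7 + 4 = 11 — holds.
[9] eps = 3 is odd — holds.
[10] values 3, 29, 7, 17 are pairwise distinct — holds.
[11] alpha = 17 ≠ 18, but beta = 29 = 29 (second disjunct) — holds.
[12] zeta = 7 = 7 (first disjunct) — holds.

Yes — all constraints hold.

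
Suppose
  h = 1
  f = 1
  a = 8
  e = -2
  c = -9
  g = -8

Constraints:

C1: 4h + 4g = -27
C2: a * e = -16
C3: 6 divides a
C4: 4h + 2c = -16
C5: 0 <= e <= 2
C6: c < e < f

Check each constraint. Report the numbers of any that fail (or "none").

Constraints 1, 3, 4, and 5 are violated.

C1: 4h + 4g = 4(1) + 4(-8) = -28, not -27 — violated.
C2: a * e = 8 * (-2) = -16 — OK.
C3: 8 = 6*1 + 2, so 6 does not divide 8 — violated.
C4: 4h + 2c = 4(1) + 2(-9) = -14, not -16 — violated.
C5: e = -2 is outside [0, 2] — violated.
C6: values -9 < -2 < 1 — OK.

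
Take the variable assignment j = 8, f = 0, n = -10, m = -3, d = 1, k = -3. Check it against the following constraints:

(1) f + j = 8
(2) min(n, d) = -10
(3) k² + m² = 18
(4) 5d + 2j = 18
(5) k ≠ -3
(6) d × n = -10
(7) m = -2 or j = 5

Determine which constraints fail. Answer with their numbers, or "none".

(1) f + j = 0 + 8 = 8 — satisfied.
(2) min(-10, 1) = -10 — satisfied.
(3) k² + m² = (-3)² + (-3)² = 9 + 9 = 18 — satisfied.
(4) 5d + 2j = 5(1) + 2(8) = 21, not 18 — violated.
(5) k = -3, but -3 is required to differ — violated.
(6) d × n = 1 × (-10) = -10 — satisfied.
(7) m = -3 ≠ -2 and j = 8 ≠ 5; both disjuncts false — violated.

The assignment fails constraints 4, 5, and 7.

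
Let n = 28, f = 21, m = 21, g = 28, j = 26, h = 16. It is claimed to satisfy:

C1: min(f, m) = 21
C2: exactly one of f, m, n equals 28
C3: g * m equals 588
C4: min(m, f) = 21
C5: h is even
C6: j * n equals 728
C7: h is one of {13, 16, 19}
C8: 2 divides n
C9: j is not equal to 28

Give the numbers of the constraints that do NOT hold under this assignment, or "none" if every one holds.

C1: min(21, 21) = 21  holds
C2: f=21, m=21, n=28; 1 of them equals 28  holds
C3: g * m = 28 * 21 = 588  holds
C4: min(21, 21) = 21  holds
C5: h = 16 is even  holds
C6: j * n = 26 * 28 = 728  holds
C7: h = 16 is in {13, 16, 19}  holds
C8: 28 / 2 = 14, so 2 divides 28  holds
C9: j = 26, and 26 ≠ 28  holds

The assignment satisfies every constraint.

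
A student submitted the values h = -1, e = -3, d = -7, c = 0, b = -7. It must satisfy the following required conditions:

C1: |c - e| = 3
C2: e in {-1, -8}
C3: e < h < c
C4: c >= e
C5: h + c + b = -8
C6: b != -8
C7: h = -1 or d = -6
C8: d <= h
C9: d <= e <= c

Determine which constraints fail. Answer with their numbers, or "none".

C1: |0 - (-3)| = 3  ✔
C2: e = -3 is not in {-1, -8}  ✘
C3: values -3 < -1 < 0  ✔
C4: c = 0, e = -3; 0 ≥ -3  ✔
C5: h + c + b = -1 + 0 + (-7) = -8  ✔
C6: b = -7, and -7 ≠ -8  ✔
C7: h = -1 = -1 (first disjunct)  ✔
C8: d = -7, h = -1; -7 ≤ -1  ✔
C9: values -7 <= -3 <= 0  ✔

No — constraint 2 is not satisfied.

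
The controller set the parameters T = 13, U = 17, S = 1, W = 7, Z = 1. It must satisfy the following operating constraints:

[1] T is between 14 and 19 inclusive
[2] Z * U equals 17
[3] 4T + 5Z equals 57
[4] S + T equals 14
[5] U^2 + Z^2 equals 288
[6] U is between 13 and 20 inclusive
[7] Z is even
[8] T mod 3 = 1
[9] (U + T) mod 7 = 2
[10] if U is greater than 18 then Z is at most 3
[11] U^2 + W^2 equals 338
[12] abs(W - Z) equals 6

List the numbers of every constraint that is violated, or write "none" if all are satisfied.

[1] T = 13 is outside [14, 19]  ✗
[2] Z * U = 1 * 17 = 17  ✓
[3] 4T + 5Z = 4(13) + 5(1) = 57  ✓
[4] S + T = 1 + 13 = 14  ✓
[5] U^2 + Z^2 = 17^2 + 1^2 = 289 + 1 = 290, not 288  ✗
[6] U = 17 lies in [13, 20]  ✓
[7] Z = 1 is odd  ✗
[8] 13 mod 3 = 1  ✓
[9] U + T = 30; 30 mod 7 = 2  ✓
[10] U = 17, not > 18; antecedent false, conditional vacuously true  ✓
[11] U^2 + W^2 = 17^2 + 7^2 = 289 + 49 = 338  ✓
[12] abs(7 - 1) = 6  ✓

No — constraints 1, 5, 7 are not satisfied.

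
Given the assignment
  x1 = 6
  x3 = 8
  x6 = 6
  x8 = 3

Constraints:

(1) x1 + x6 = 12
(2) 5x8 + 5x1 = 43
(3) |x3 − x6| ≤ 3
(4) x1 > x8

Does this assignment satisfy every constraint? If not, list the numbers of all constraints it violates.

Violated: 2.

(1) x1 + x6 = 6 + 6 = 12 — OK.
(2) 5x8 + 5x1 = 5(3) + 5(6) = 45, not 43 — violated.
(3) |8 − 6| = 2; 2 ≤ 3 — OK.
(4) x1 = 6, x8 = 3; 6 > 3 — OK.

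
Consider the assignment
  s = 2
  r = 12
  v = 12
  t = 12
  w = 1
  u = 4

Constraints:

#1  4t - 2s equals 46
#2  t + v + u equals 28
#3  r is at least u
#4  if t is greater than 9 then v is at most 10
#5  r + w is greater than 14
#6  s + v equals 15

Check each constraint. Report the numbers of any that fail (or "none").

#1 4t - 2s = 4(12) - 2(2) = 44, not 46  ✘
#2 t + v + u = 12 + 12 + 4 = 28  ✔
#3 r = 12, u = 4; 12 ≥ 4  ✔
#4 t = 12 > 9, so we need v ≤ 10; but v = 12 > 10  ✘
#5 r + w = 12 + 1 = 13; 13 ≤ 14, bound 14 not met  ✘
#6 s + v = 2 + 12 = 14, not 15  ✘

Constraints 1, 4, 5, and 6 do not hold.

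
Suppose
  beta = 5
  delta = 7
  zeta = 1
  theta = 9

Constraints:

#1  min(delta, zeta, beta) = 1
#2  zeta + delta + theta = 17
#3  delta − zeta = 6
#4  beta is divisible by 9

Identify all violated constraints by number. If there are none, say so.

#1 min(7, 1, 5) = 1  holds
#2 zeta + delta + theta = 1 + 7 + 9 = 17  holds
#3 delta − zeta = 7 − 1 = 6  holds
#4 5 = 9×0 + 5, so 9 does not divide 5  fails

No — constraint 4 is not satisfied.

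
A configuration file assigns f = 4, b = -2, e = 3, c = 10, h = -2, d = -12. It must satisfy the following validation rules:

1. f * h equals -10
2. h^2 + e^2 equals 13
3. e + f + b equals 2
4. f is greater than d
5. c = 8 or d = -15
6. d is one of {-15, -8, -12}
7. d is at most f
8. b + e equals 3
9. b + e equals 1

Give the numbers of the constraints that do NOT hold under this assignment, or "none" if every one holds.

No — constraints 1, 3, 5, 8 are not satisfied.

1. f * h = 4 * (-2) = -8, not -10 — violated.
2. h^2 + e^2 = (-2)^2 + 3^2 = 4 + 9 = 13 — satisfied.
3. e + f + b = 3 + 4 + (-2) = 5, not 2 — violated.
4. f = 4, d = -12; 4 > -12 — satisfied.
5. c = 10 ≠ 8 and d = -12 ≠ -15; both disjuncts false — violated.
6. d = -12 is in {-15, -8, -12} — satisfied.
7. d = -12, f = 4; -12 ≤ 4 — satisfied.
8. b + e = -2 + 3 = 1, not 3 — violated.
9. b + e = -2 + 3 = 1 — satisfied.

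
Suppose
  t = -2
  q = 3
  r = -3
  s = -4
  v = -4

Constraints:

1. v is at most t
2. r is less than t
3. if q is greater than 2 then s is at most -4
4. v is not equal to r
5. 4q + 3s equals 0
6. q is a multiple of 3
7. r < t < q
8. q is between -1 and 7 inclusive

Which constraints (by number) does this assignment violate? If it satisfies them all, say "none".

No violations.

1. v = -4, t = -2; -4 ≤ -2  holds
2. r = -3, t = -2; -3 < -2  holds
3. q = 3 > 2, so we need s ≤ -4; s = -4 ≤ -4  holds
4. v = -4, r = -3; distinct  holds
5. 4q + 3s = 4(3) + 3(-4) = 0  holds
6. 3 / 3 = 1, so 3 divides 3  holds
7. values -3 < -2 < 3  holds
8. q = 3 lies in [-1, 7]  holds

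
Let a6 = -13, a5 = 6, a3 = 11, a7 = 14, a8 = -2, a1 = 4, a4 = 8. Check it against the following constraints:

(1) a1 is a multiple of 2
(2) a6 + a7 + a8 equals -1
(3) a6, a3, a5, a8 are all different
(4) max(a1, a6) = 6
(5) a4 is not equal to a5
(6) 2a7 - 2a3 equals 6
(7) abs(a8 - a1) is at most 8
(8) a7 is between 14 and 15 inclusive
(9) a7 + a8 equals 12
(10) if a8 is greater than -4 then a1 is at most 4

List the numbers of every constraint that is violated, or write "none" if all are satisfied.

No — constraint 4 is not satisfied.

(1) 4 / 2 = 2, so 2 divides 4 — OK.
(2) a6 + a7 + a8 = -13 + 14 + (-2) = -1 — OK.
(3) values -13, 11, 6, -2 are pairwise distinct — OK.
(4) max(4, -13) = 4, not 6 — violated.
(5) a4 = 8, a5 = 6; distinct — OK.
(6) 2a7 - 2a3 = 2(14) - 2(11) = 6 — OK.
(7) abs(-2 - 4) = 6; 6 ≤ 8 — OK.
(8) a7 = 14 lies in [14, 15] — OK.
(9) a7 + a8 = 14 + (-2) = 12 — OK.
(10) a8 = -2 > -4, so we need a1 ≤ 4; a1 = 4 ≤ 4 — OK.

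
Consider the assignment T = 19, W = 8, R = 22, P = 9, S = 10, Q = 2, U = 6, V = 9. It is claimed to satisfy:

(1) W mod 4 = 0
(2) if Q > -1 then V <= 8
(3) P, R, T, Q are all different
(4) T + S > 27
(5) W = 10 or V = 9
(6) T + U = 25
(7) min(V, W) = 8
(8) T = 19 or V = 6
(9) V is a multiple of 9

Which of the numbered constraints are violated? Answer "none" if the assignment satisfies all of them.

(1) 8 mod 4 = 0 — OK.
(2) Q = 2 > -1, so we need V ≤ 8; but V = 9 > 8 — violated.
(3) values 9, 22, 19, 2 are pairwise distinct — OK.
(4) T + S = 19 + 10 = 29; 29 > 27 — OK.
(5) W = 8 ≠ 10, but V = 9 = 9 (second disjunct) — OK.
(6) T + U = 19 + 6 = 25 — OK.
(7) min(9, 8) = 8 — OK.
(8) T = 19 = 19 (first disjunct) — OK.
(9) 9 / 9 = 1, so 9 divides 9 — OK.

Constraint 2 does not hold.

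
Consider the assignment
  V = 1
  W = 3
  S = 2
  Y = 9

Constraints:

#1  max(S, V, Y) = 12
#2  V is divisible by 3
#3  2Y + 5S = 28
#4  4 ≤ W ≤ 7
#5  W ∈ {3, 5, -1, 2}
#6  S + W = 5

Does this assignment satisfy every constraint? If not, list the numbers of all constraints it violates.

No — constraints 1, 2, and 4 are not satisfied.

#1 max(2, 1, 9) = 9, not 12 — violated.
#2 1 = 3×0 + 1, so 3 does not divide 1 — violated.
#3 2Y + 5S = 2(9) + 5(2) = 28 — OK.
#4 W = 3 is outside [4, 7] — violated.
#5 W = 3 is in {3, 5, -1, 2} — OK.
#6 S + W = 2 + 3 = 5 — OK.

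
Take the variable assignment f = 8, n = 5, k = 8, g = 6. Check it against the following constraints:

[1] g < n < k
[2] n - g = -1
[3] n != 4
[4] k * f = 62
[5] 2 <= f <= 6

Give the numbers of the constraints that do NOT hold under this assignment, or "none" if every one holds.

[1] values 6, 5, 8; g = 6 is not < n = 5  no
[2] n - g = 5 - 6 = -1  yes
[3] n = 5, and 5 ≠ 4  yes
[4] k * f = 8 * 8 = 64, not 62  no
[5] f = 8 is outside [2, 6]  no

Constraints 1, 4, and 5 do not hold.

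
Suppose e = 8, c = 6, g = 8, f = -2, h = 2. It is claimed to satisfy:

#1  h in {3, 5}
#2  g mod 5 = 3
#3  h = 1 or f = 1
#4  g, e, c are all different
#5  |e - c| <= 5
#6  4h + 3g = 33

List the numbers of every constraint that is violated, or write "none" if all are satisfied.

#1 h = 2 is not in {3, 5}  ✘
#2 8 mod 5 = 3  ✔
#3 h = 2 ≠ 1 and f = -2 ≠ 1; both disjuncts false  ✘
#4 g = e = 8, not all different  ✘
#5 |8 - 6| = 2; 2 ≤ 5  ✔
#6 4h + 3g = 4(2) + 3(8) = 32, not 33  ✘

Constraints 1, 3, 4, and 6 are violated.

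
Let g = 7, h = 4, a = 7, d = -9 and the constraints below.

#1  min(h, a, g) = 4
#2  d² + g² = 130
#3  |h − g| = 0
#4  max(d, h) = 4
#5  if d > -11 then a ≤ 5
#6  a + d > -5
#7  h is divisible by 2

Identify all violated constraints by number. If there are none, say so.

No — constraints 3 and 5 are not satisfied.

#1 min(4, 7, 7) = 4 — holds.
#2 d² + g² = (-9)² + 7² = 81 + 49 = 130 — holds.
#3 |4 − 7| = 3, not 0 — fails.
#4 max(-9, 4) = 4 — holds.
#5 d = -9 > -11, so we need a ≤ 5; but a = 7 > 5 — fails.
#6 a + d = 7 + (-9) = -2; -2 > -5 — holds.
#7 4 / 2 = 2, so 2 divides 4 — holds.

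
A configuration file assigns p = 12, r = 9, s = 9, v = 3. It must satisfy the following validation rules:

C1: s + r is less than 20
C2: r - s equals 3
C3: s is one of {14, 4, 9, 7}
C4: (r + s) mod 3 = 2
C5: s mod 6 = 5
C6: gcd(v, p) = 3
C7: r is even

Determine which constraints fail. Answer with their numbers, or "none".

C1: s + r = 9 + 9 = 18; 18 < 20 — satisfied.
C2: r - s = 9 - 9 = 0, not 3 — violated.
C3: s = 9 is in {14, 4, 9, 7} — satisfied.
C4: r + s = 18; 18 mod 3 = 0, not 2 — violated.
C5: 9 mod 6 = 3, not 5 — violated.
C6: gcd(3, 12) = 3 — satisfied.
C7: r = 9 is odd — violated.

The assignment fails constraints 2, 4, 5, and 7.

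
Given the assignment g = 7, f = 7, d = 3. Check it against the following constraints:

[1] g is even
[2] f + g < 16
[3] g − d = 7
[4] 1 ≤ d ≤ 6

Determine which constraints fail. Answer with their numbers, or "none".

Violated: 1 and 3.

[1] g = 7 is odd  no
[2] f + g = 7 + 7 = 14; 14 < 16  yes
[3] g − d = 7 − 3 = 4, not 7  no
[4] d = 3 lies in [1, 6]  yes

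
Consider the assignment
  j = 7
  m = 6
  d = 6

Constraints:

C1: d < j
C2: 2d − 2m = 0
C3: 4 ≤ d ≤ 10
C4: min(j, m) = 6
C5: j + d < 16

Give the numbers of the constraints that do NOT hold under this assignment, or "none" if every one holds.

C1: d = 6, j = 7; 6 < 7 — satisfied.
C2: 2d − 2m = 2(6) − 2(6) = 0 — satisfied.
C3: d = 6 lies in [4, 10] — satisfied.
C4: min(7, 6) = 6 — satisfied.
C5: j + d = 7 + 6 = 13; 13 < 16 — satisfied.

All constraints are satisfied.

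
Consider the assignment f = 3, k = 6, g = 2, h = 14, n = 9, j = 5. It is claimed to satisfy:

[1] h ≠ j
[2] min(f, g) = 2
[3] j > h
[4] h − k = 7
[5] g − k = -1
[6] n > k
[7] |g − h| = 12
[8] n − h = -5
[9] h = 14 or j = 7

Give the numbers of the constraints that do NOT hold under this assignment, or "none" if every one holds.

[1] h = 14, j = 5; distinct — OK.
[2] min(3, 2) = 2 — OK.
[3] j = 5, h = 14; 5 ≤ 14 (want >) — violated.
[4] h − k = 14 − 6 = 8, not 7 — violated.
[5] g − k = 2 − 6 = -4, not -1 — violated.
[6] n = 9, k = 6; 9 > 6 — OK.
[7] |2 − 14| = 12 — OK.
[8] n − h = 9 − 14 = -5 — OK.
[9] h = 14 = 14 (first disjunct) — OK.

Constraints 3, 4, and 5 do not hold.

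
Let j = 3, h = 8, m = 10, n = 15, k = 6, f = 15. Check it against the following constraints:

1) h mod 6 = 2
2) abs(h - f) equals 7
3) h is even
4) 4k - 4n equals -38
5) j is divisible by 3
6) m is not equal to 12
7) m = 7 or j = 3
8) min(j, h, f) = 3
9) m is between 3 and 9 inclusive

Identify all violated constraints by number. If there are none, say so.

The assignment fails constraints 4, 9.

1) 8 mod 6 = 2 — holds.
2) abs(8 - 15) = 7 — holds.
3) h = 8 is even — holds.
4) 4k - 4n = 4(6) - 4(15) = -36, not -38 — does not hold.
5) 3 / 3 = 1, so 3 divides 3 — holds.
6) m = 10, and 10 ≠ 12 — holds.
7) m = 10 ≠ 7, but j = 3 = 3 (second disjunct) — holds.
8) min(3, 8, 15) = 3 — holds.
9) m = 10 is outside [3, 9] — does not hold.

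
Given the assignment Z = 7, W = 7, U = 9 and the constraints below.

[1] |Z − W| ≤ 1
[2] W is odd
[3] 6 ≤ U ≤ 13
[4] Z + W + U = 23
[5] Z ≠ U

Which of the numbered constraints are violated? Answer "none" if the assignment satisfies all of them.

All constraints are satisfied.

[1] |7 − 7| = 0; 0 ≤ 1  yes
[2] W = 7 is odd  yes
[3] U = 9 lies in [6, 13]  yes
[4] Z + W + U = 7 + 7 + 9 = 23  yes
[5] Z = 7, U = 9; distinct  yes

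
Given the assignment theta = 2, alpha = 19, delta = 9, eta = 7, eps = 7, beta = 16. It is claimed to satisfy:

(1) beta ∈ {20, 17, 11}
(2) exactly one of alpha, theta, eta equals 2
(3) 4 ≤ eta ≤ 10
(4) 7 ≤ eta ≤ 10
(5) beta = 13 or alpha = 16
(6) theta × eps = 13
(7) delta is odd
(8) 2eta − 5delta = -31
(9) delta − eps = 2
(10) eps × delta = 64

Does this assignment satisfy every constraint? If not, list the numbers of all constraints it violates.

(1) beta = 16 is not in {20, 17, 11}  FAIL
(2) alpha=19, theta=2, eta=7; 1 of them equals 2  OK
(3) eta = 7 lies in [4, 10]  OK
(4) eta = 7 lies in [7, 10]  OK
(5) beta = 16 ≠ 13 and alpha = 19 ≠ 16; both disjuncts false  FAIL
(6) theta × eps = 2 × 7 = 14, not 13  FAIL
(7) delta = 9 is odd  OK
(8) 2eta − 5delta = 2(7) − 5(9) = -31  OK
(9) delta − eps = 9 − 7 = 2  OK
(10) eps × delta = 7 × 9 = 63, not 64  FAIL

Violated: 1, 5, 6, and 10.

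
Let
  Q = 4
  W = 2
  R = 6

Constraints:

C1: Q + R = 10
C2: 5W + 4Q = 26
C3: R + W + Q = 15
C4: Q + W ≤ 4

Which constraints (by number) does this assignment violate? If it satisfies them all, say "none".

C1: Q + R = 4 + 6 = 10  OK
C2: 5W + 4Q = 5(2) + 4(4) = 26  OK
C3: R + W + Q = 6 + 2 + 4 = 12, not 15  FAIL
C4: Q + W = 4 + 2 = 6; 6 > 4, bound 4 not met  FAIL

No — constraints 3 and 4 are not satisfied.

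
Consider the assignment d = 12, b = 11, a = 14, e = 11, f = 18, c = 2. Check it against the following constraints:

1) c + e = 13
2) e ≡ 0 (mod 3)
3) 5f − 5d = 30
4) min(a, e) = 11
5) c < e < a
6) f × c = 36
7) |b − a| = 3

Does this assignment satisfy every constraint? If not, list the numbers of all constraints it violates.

1) c + e = 2 + 11 = 13  ✓
2) 11 mod 3 = 2, not 0  ✗
3) 5f − 5d = 5(18) − 5(12) = 30  ✓
4) min(14, 11) = 11  ✓
5) values 2 < 11 < 14  ✓
6) f × c = 18 × 2 = 36  ✓
7) |11 − 14| = 3  ✓

Violated: 2.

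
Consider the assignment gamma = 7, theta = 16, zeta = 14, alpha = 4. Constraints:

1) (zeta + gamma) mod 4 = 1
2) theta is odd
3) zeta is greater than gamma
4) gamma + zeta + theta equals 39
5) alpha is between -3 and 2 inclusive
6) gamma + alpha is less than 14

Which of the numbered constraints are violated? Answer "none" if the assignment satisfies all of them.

1) zeta + gamma = 21; 21 mod 4 = 1  holds
2) theta = 16 is even  fails
3) zeta = 14, gamma = 7; 14 > 7  holds
4) gamma + zeta + theta = 7 + 14 + 16 = 37, not 39  fails
5) alpha = 4 is outside [-3, 2]  fails
6) gamma + alpha = 7 + 4 = 11; 11 < 14  holds

No — constraints 2, 4, 5 are not satisfied.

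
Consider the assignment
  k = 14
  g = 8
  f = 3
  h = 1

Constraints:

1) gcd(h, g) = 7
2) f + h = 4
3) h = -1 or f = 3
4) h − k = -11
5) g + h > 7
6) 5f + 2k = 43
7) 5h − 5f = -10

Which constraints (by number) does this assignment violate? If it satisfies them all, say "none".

Violated: 1, 4.

1) gcd(1, 8) = 1, not 7  ✘
2) f + h = 3 + 1 = 4  ✔
3) h = 1 ≠ -1, but f = 3 = 3 (second disjunct)  ✔
4) h − k = 1 − 14 = -13, not -11  ✘
5) g + h = 8 + 1 = 9; 9 > 7  ✔
6) 5f + 2k = 5(3) + 2(14) = 43  ✔
7) 5h − 5f = 5(1) − 5(3) = -10  ✔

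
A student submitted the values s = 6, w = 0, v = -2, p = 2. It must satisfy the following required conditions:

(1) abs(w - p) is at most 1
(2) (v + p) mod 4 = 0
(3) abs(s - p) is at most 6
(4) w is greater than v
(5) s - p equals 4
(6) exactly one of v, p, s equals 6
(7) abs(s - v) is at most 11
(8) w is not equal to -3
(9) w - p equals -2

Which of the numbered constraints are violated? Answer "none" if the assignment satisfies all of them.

The assignment fails constraint 1.

(1) abs(0 - 2) = 2; 2 > 1, exceeds bound 1  no
(2) v + p = 0; 0 mod 4 = 0  yes
(3) abs(6 - 2) = 4; 4 ≤ 6  yes
(4) w = 0, v = -2; 0 > -2  yes
(5) s - p = 6 - 2 = 4  yes
(6) v=-2, p=2, s=6; 1 of them equals 6  yes
(7) abs(6 - (-2)) = 8; 8 ≤ 11  yes
(8) w = 0, and 0 ≠ -3  yes
(9) w - p = 0 - 2 = -2  yes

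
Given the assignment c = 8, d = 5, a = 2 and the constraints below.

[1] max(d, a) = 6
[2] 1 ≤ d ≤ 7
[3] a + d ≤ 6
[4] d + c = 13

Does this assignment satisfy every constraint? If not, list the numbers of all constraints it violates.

The assignment fails constraints 1 and 3.

[1] max(5, 2) = 5, not 6 — does not hold.
[2] d = 5 lies in [1, 7] — holds.
[3] a + d = 2 + 5 = 7; 7 > 6, bound 6 not met — does not hold.
[4] d + c = 5 + 8 = 13 — holds.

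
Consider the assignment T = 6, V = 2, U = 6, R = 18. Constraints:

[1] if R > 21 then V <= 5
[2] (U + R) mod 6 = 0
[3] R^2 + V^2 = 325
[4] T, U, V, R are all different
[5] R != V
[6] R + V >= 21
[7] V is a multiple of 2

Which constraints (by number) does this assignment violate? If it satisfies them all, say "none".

Violated: 3, 4, 6.

[1] R = 18, not > 21; antecedent false, conditional vacuously true  ✔
[2] U + R = 24; 24 mod 6 = 0  ✔
[3] R^2 + V^2 = 18^2 + 2^2 = 324 + 4 = 328, not 325  ✘
[4] T = U = 6, not all different  ✘
[5] R = 18, V = 2; distinct  ✔
[6] R + V = 18 + 2 = 20; 20 < 21, bound 21 not met  ✘
[7] 2 / 2 = 1, so 2 divides 2  ✔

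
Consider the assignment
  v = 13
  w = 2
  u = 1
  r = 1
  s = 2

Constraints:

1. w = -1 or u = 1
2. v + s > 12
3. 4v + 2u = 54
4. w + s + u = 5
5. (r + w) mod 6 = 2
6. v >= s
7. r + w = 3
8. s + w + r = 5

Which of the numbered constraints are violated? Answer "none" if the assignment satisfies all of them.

No — constraint 5 is not satisfied.

1. w = 2 ≠ -1, but u = 1 = 1 (second disjunct) — holds.
2. v + s = 13 + 2 = 15; 15 > 12 — holds.
3. 4v + 2u = 4(13) + 2(1) = 54 — holds.
4. w + s + u = 2 + 2 + 1 = 5 — holds.
5. r + w = 3; 3 mod 6 = 3, not 2 — fails.
6. v = 13, s = 2; 13 ≥ 2 — holds.
7. r + w = 1 + 2 = 3 — holds.
8. s + w + r = 2 + 2 + 1 = 5 — holds.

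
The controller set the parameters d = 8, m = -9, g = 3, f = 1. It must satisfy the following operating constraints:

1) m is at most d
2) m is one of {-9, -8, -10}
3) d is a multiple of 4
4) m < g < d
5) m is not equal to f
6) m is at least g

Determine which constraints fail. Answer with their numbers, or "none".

1) m = -9, d = 8; -9 ≤ 8 — holds.
2) m = -9 is in {-9, -8, -10} — holds.
3) 8 / 4 = 2, so 4 divides 8 — holds.
4) values -9 < 3 < 8 — holds.
5) m = -9, f = 1; distinct — holds.
6) m = -9, g = 3; -9 < 3 (want ≥) — fails.

Constraint 6 is violated.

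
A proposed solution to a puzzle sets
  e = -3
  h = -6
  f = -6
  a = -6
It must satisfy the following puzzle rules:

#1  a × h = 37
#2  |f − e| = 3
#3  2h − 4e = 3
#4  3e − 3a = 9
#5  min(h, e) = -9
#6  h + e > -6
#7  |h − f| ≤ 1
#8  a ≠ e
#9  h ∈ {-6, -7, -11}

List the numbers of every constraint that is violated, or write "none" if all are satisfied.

Constraints 1, 3, 5, 6 do not hold.

#1 a × h = -6 × (-6) = 36, not 37 — does not hold.
#2 |-6 − (-3)| = 3 — holds.
#3 2h − 4e = 2(-6) − 4(-3) = 0, not 3 — does not hold.
#4 3e − 3a = 3(-3) − 3(-6) = 9 — holds.
#5 min(-6, -3) = -6, not -9 — does not hold.
#6 h + e = -6 + (-3) = -9; -9 ≤ -6, bound -6 not met — does not hold.
#7 |-6 − (-6)| = 0; 0 ≤ 1 — holds.
#8 a = -6, e = -3; distinct — holds.
#9 h = -6 is in {-6, -7, -11} — holds.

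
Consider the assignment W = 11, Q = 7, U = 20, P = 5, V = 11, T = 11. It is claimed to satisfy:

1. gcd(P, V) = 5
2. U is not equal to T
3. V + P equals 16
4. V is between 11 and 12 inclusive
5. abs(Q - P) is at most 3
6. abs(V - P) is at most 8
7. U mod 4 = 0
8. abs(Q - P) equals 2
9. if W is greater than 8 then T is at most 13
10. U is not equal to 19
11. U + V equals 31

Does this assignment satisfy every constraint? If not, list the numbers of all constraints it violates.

1. gcd(5, 11) = 1, not 5  FAIL
2. U = 20, T = 11; distinct  OK
3. V + P = 11 + 5 = 16  OK
4. V = 11 lies in [11, 12]  OK
5. abs(7 - 5) = 2; 2 ≤ 3  OK
6. abs(11 - 5) = 6; 6 ≤ 8  OK
7. 20 mod 4 = 0  OK
8. abs(7 - 5) = 2  OK
9. W = 11 > 8, so we need T ≤ 13; T = 11 ≤ 13  OK
10. U = 20, and 20 ≠ 19  OK
11. U + V = 20 + 11 = 31  OK

Constraint 1 is violated.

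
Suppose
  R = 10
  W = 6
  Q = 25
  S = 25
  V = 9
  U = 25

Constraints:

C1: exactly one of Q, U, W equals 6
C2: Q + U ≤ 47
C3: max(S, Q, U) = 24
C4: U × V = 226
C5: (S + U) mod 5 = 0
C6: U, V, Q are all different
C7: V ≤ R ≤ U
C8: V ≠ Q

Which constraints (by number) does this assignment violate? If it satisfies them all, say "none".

C1: Q=25, U=25, W=6; 1 of them equals 6 — holds.
C2: Q + U = 25 + 25 = 50; 50 > 47, bound 47 not met — does not hold.
C3: max(25, 25, 25) = 25, not 24 — does not hold.
C4: U × V = 25 × 9 = 225, not 226 — does not hold.
C5: S + U = 50; 50 mod 5 = 0 — holds.
C6: U = Q = 25, not all different — does not hold.
C7: values 9 ≤ 10 ≤ 25 — holds.
C8: V = 9, Q = 25; distinct — holds.

Constraints 2, 3, 4, 6 are violated.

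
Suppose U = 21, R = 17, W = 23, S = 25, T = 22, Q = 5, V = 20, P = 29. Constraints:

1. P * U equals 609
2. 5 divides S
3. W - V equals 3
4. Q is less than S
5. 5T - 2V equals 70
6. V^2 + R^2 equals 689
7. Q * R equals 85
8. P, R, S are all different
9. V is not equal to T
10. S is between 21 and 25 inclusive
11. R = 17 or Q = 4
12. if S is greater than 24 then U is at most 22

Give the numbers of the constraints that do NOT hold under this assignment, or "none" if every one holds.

None — every constraint holds.

1. P * U = 29 * 21 = 609  holds
2. 25 / 5 = 5, so 5 divides 25  holds
3. W - V = 23 - 20 = 3  holds
4. Q = 5, S = 25; 5 < 25  holds
5. 5T - 2V = 5(22) - 2(20) = 70  holds
6. V^2 + R^2 = 20^2 + 17^2 = 400 + 289 = 689  holds
7. Q * R = 5 * 17 = 85  holds
8. values 29, 17, 25 are pairwise distinct  holds
9. V = 20, T = 22; distinct  holds
10. S = 25 lies in [21, 25]  holds
11. R = 17 = 17 (first disjunct)  holds
12. S = 25 > 24, so we need U ≤ 22; U = 21 ≤ 22  holds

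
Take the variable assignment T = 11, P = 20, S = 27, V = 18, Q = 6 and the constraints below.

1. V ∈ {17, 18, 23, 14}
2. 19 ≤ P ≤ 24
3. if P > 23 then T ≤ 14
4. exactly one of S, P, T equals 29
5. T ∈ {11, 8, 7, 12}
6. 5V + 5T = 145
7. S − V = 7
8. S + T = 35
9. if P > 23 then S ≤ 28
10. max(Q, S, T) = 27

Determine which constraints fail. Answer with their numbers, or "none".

1. V = 18 is in {17, 18, 23, 14}  holds
2. P = 20 lies in [19, 24]  holds
3. P = 20, not > 23; antecedent false, conditional vacuously true  holds
4. S=27, P=20, T=11; 0 of them equal 29, not exactly one  fails
5. T = 11 is in {11, 8, 7, 12}  holds
6. 5V + 5T = 5(18) + 5(11) = 145  holds
7. S − V = 27 − 18 = 9, not 7  fails
8. S + T = 27 + 11 = 38, not 35  fails
9. P = 20, not > 23; antecedent false, conditional vacuously true  holds
10. max(6, 27, 11) = 27  holds

Constraints 4, 7, and 8 do not hold.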